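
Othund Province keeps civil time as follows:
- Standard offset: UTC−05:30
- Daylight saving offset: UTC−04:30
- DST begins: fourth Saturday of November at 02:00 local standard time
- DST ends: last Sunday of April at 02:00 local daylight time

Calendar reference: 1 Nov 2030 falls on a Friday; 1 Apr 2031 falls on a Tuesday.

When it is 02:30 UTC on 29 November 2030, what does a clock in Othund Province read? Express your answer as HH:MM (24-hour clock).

1 November 2030 is a Friday, so the first Saturday is November 2 and the fourth is November 23.
1 April 2031 is a Tuesday, so Sundays fall on 6, 13, 20, 27; the last is April 27.
At the standard offset (UTC−05:30), 02:30 UTC − 5h30m = 21:00 Othund Province standard time (rolling into the previous day, 28 November 2030).
The standard-time date in Othund Province, 28 November 2030, falls between 23 November 2030 and 27 April 2031, so daylight saving is in effect and Othund Province is at UTC−04:30.
02:30 UTC − 4h30m = 22:00 local (rolling into the previous day, 28 November 2030).

22:00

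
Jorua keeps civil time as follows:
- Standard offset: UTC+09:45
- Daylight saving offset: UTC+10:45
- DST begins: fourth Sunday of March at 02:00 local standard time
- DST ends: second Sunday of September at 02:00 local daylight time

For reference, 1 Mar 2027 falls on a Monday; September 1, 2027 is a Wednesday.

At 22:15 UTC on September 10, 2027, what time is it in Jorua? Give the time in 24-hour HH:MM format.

1 March 2027 is a Monday, so the first Sunday is March 7 and the fourth is March 28.
1 September 2027 is a Wednesday, so the first Sunday is September 5 and the second is September 12.
At the standard offset (UTC+09:45), 22:15 UTC + 9h45m = 08:00 Jorua standard time (rolling into the next day, 11 September 2027).
The standard-time date in Jorua, September 11, 2027, falls between 28 March and 12 September, so daylight saving is in effect and Jorua is at UTC+10:45.
22:15 UTC + 10h45m = 09:00 local (rolling into the next day, 11 September 2027).

09:00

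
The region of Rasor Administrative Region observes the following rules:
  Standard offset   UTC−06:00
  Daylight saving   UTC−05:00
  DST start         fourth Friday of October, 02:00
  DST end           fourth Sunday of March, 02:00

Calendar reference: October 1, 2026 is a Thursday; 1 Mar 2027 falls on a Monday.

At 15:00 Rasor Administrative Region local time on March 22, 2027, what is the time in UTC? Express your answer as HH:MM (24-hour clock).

1 October 2026 is a Thursday, so the first Friday is October 2 and the fourth is October 23.
1 March 2027 is a Monday, so the first Sunday is March 7 and the fourth is March 28.
Daylight saving runs 23 October 2026 – 28 March 2027; March 22, 2027 is inside that window, so Rasor Administrative Region is at UTC−05:00.
15:00 local + 5h = 20:00 UTC.

20:00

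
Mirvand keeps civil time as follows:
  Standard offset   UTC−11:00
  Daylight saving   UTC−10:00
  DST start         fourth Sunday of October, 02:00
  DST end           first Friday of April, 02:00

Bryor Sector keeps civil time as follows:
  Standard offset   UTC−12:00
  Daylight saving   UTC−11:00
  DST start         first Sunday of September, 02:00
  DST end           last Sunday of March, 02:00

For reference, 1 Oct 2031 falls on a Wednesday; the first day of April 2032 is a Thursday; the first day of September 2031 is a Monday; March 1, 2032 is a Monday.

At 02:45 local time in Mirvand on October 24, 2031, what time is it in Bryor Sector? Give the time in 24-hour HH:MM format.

1 October 2031 is a Wednesday, so the first Sunday is October 5 and the fourth is October 26.
1 April 2032 is a Thursday, so the first Friday is April 2.
Daylight saving runs 26 October 2031 – 2 April 2032; October 24, 2031 is outside that window, so Mirvand is on standard time at UTC−11:00.
02:45 Mirvand + 11h = 13:45 UTC.
1 September 2031 is a Monday, so the first Sunday is September 7.
1 March 2032 is a Monday, so Sundays fall on 7, 14, 21, 28; the last is March 28.
At the standard offset (UTC−12:00), 13:45 UTC − 12h = 01:45 Bryor Sector standard time.
The standard-time date in Bryor Sector, October 24, 2031, falls between 7 September 2031 and 28 March 2032, so daylight saving is in effect and Bryor Sector is at UTC−11:00.
13:45 UTC − 11h = 02:45 Bryor Sector.

02:45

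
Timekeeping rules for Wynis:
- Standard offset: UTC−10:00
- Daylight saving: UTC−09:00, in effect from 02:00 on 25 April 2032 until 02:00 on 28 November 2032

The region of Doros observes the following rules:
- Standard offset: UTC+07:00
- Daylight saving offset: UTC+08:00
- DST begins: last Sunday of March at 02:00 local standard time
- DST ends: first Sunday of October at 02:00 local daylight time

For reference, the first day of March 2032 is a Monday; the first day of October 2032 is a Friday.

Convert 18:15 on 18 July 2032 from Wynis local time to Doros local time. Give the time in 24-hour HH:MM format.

18 July 2032 lies within the daylight-saving period (25 April – 28 November), so Wynis is on daylight time, UTC−09:00.
18:15 Wynis + 9h = 03:15 UTC (rolling into the next day, 19 July 2032).
1 March 2032 is a Monday, so Sundays fall on 7, 14, 21, 28; the last is March 28.
1 October 2032 is a Friday, so the first Sunday is October 3.
At the standard offset (UTC+07:00), 03:15 UTC + 7h = 10:15 Doros standard time.
Daylight saving runs 28 March – 3 October; the standard-time date in Doros, 19 July 2032, is inside that window, so Doros is at UTC+08:00.
03:15 UTC + 8h = 11:15 Doros.

11:15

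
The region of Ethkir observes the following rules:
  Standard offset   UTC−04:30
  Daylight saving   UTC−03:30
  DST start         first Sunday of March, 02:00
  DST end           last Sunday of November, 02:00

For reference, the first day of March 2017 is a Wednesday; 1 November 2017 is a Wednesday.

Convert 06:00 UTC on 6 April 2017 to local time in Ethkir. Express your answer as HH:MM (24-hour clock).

02:30

1 March 2017 is a Wednesday, so the first Sunday is March 5.
1 November 2017 is a Wednesday, so Sundays fall on 5, 12, 19, 26; the last is November 26.
At the standard offset (UTC−04:30), 06:00 UTC − 4h30m = 01:30 Ethkir standard time.
The standard-time date in Ethkir, 6 April 2017, lies within the daylight-saving period (5 March – 26 November), so Ethkir is on daylight time, UTC−03:30.
06:00 UTC − 3h30m = 02:30 local.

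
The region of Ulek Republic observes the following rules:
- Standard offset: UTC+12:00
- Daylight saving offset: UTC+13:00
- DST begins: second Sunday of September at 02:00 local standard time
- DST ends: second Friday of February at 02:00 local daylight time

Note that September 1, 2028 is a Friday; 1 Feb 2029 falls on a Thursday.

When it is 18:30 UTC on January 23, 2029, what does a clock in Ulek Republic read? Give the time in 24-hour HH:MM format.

1 September 2028 is a Friday, so the first Sunday is September 3 and the second is September 10.
1 February 2029 is a Thursday, so the first Friday is February 2 and the second is February 9.
At the standard offset (UTC+12:00), 18:30 UTC + 12h = 06:30 Ulek Republic standard time (rolling into the next day, 24 January 2029).
The standard-time date in Ulek Republic, January 24, 2029, lies within the daylight-saving period (10 September 2028 – 9 February 2029), so Ulek Republic is on daylight time, UTC+13:00.
18:30 UTC + 13h = 07:30 local (rolling into the next day, 24 January 2029).

07:30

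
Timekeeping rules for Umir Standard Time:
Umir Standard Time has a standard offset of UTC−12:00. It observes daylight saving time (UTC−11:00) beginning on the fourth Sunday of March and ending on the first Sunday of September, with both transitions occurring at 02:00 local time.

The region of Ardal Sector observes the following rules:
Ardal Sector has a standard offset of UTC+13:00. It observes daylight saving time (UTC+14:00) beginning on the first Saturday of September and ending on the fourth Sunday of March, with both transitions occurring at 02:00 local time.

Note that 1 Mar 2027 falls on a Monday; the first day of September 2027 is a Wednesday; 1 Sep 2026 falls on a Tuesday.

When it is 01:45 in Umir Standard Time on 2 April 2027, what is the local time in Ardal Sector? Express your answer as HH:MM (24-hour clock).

1 March 2027 is a Monday, so the first Sunday is March 7 and the fourth is March 28.
1 September 2027 is a Wednesday, so the first Sunday is September 5.
Daylight saving runs 28 March – 5 September; 2 April 2027 is inside that window, so Umir Standard Time is at UTC−11:00.
01:45 Umir Standard Time + 11h = 12:45 UTC.
1 September 2026 is a Tuesday, so the first Saturday is September 5.
1 March 2027 is a Monday, so the first Sunday is March 7 and the fourth is March 28.
At the standard offset (UTC+13:00), 12:45 UTC + 13h = 01:45 Ardal Sector standard time (rolling into the next day, 3 April 2027).
The standard-time date in Ardal Sector, 3 April 2027, does not fall between 5 September 2026 and 28 March 2027, so daylight saving is not in effect and Ardal Sector is at UTC+13:00.
12:45 UTC + 13h = 01:45 Ardal Sector (rolling into the next day, 3 April 2027).

01:45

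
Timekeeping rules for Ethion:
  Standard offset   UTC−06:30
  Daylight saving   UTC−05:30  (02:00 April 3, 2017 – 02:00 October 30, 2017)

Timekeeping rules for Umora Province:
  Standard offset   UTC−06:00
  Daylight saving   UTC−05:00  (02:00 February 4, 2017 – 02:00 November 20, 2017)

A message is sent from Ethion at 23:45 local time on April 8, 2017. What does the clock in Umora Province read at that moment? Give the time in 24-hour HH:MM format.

April 8, 2017 lies within the daylight-saving period (3 April – 30 October), so Ethion is on daylight time, UTC−05:30.
23:45 Ethion + 5h30m = 05:15 UTC (rolling into the next day, 9 April 2017).
At the standard offset (UTC−06:00), 05:15 UTC − 6h = 23:15 Umora Province standard time (rolling into the previous day, 8 April 2017).
The standard-time date in Umora Province, April 8, 2017, falls between 4 February and 20 November, so daylight saving is in effect and Umora Province is at UTC−05:00.
05:15 UTC − 5h = 00:15 Umora Province.

00:15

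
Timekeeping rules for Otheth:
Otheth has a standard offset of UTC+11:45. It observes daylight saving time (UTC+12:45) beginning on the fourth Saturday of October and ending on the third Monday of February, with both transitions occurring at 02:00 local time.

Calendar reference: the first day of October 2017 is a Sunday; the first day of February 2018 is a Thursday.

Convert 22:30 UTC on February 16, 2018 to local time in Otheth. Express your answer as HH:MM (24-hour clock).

1 October 2017 is a Sunday, so the first Saturday is October 7 and the fourth is October 28.
1 February 2018 is a Thursday, so the first Monday is February 5 and the third is February 19.
At the standard offset (UTC+11:45), 22:30 UTC + 11h45m = 10:15 Otheth standard time (rolling into the next day, 17 February 2018).
The standard-time date in Otheth, February 17, 2018, lies within the daylight-saving period (28 October 2017 – 19 February 2018), so Otheth is on daylight time, UTC+12:45.
22:30 UTC + 12h45m = 11:15 local (rolling into the next day, 17 February 2018).

11:15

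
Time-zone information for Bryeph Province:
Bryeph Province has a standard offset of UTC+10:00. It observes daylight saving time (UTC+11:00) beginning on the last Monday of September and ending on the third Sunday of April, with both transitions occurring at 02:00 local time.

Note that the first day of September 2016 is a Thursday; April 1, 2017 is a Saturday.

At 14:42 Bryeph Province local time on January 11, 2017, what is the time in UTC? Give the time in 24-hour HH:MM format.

1 September 2016 is a Thursday, so Mondays fall on 5, 12, 19, 26; the last is September 26.
1 April 2017 is a Saturday, so the first Sunday is April 2 and the third is April 16.
Daylight saving runs 26 September 2016 – 16 April 2017; January 11, 2017 is inside that window, so Bryeph Province is at UTC+11:00.
14:42 local − 11h = 03:42 UTC.

03:42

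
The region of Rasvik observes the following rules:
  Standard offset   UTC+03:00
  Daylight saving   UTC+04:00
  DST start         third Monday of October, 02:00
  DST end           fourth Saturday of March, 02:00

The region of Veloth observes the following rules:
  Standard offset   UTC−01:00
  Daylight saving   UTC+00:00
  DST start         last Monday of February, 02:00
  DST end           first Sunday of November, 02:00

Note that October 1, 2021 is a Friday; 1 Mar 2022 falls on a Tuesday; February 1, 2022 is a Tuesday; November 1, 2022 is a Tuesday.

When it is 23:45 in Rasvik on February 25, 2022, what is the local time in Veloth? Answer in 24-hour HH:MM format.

18:45

1 October 2021 is a Friday, so the first Monday is October 4 and the third is October 18.
1 March 2022 is a Tuesday, so the first Saturday is March 5 and the fourth is March 26.
Daylight saving runs 18 October 2021 – 26 March 2022; February 25, 2022 is inside that window, so Rasvik is at UTC+04:00.
23:45 Rasvik − 4h = 19:45 UTC.
1 February 2022 is a Tuesday, so Mondays fall on 7, 14, 21, 28; the last is February 28.
1 November 2022 is a Tuesday, so the first Sunday is November 6.
At the standard offset (UTC−01:00), 19:45 UTC − 1h = 18:45 Veloth standard time.
Daylight saving runs 28 February – 6 November; the standard-time date in Veloth, February 25, 2022, is outside that window, so Veloth is on standard time at UTC−01:00.
19:45 UTC − 1h = 18:45 Veloth.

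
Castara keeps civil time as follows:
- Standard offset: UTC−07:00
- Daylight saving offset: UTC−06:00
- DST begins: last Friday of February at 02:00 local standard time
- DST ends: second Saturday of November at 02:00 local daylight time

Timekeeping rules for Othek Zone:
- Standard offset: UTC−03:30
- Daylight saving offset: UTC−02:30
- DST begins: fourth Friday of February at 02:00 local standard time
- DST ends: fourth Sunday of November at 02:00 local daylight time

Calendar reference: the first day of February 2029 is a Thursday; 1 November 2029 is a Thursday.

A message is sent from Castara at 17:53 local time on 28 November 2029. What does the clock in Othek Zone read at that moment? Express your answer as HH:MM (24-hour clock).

1 February 2029 is a Thursday, so Fridays fall on 2, 9, 16, 23; the last is February 23.
1 November 2029 is a Thursday, so the first Saturday is November 3 and the second is November 10.
Daylight saving runs 23 February – 10 November; 28 November 2029 is outside that window, so Castara is on standard time at UTC−07:00.
17:53 Castara + 7h = 00:53 UTC (rolling into the next day, 29 November 2029).
1 February 2029 is a Thursday, so the first Friday is February 2 and the fourth is February 23.
1 November 2029 is a Thursday, so the first Sunday is November 4 and the fourth is November 25.
At the standard offset (UTC−03:30), 00:53 UTC − 3h30m = 21:23 Othek Zone standard time (rolling into the previous day, 28 November 2029).
Daylight saving runs 23 February – 25 November; the standard-time date in Othek Zone, 28 November 2029, is outside that window, so Othek Zone is on standard time at UTC−03:30.
00:53 UTC − 3h30m = 21:23 Othek Zone (rolling into the previous day, 28 November 2029).

21:23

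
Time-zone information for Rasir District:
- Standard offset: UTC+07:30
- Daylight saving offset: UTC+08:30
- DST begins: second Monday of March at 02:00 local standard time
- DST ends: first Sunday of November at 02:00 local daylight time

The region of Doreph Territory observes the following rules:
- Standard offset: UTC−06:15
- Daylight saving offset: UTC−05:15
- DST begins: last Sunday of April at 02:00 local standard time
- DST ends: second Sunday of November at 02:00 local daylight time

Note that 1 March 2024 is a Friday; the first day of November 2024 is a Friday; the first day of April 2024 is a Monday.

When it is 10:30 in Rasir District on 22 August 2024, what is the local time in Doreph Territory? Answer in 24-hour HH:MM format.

1 March 2024 is a Friday, so the first Monday is March 4 and the second is March 11.
1 November 2024 is a Friday, so the first Sunday is November 3.
Daylight saving runs 11 March – 3 November; 22 August 2024 is inside that window, so Rasir District is at UTC+08:30.
10:30 Rasir District − 8h30m = 02:00 UTC.
1 April 2024 is a Monday, so Sundays fall on 7, 14, 21, 28; the last is April 28.
1 November 2024 is a Friday, so the first Sunday is November 3 and the second is November 10.
At the standard offset (UTC−06:15), 02:00 UTC − 6h15m = 19:45 Doreph Territory standard time (rolling into the previous day, 21 August 2024).
The standard-time date in Doreph Territory, 21 August 2024, falls between 28 April and 10 November, so daylight saving is in effect and Doreph Territory is at UTC−05:15.
02:00 UTC − 5h15m = 20:45 Doreph Territory (rolling into the previous day, 21 August 2024).

20:45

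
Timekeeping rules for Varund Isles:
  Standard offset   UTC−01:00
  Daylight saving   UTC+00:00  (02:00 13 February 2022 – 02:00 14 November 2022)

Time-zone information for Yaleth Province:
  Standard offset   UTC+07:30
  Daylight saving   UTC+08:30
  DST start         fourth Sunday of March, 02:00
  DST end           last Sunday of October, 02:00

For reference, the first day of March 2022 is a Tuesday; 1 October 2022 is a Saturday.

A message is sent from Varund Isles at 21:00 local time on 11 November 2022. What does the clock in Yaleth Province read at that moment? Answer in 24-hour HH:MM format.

11 November 2022 falls between 13 February and 14 November, so daylight saving is in effect and Varund Isles is at UTC+00:00.
21:00 Varund Isles − 0h = 21:00 UTC.
1 March 2022 is a Tuesday, so the first Sunday is March 6 and the fourth is March 27.
1 October 2022 is a Saturday, so Sundays fall on 2, 9, 16, 23, 30; the last is October 30.
At the standard offset (UTC+07:30), 21:00 UTC + 7h30m = 04:30 Yaleth Province standard time (rolling into the next day, 12 November 2022).
The standard-time date in Yaleth Province, 12 November 2022, does not fall between 27 March and 30 October, so daylight saving is not in effect and Yaleth Province is at UTC+07:30.
21:00 UTC + 7h30m = 04:30 Yaleth Province (rolling into the next day, 12 November 2022).

04:30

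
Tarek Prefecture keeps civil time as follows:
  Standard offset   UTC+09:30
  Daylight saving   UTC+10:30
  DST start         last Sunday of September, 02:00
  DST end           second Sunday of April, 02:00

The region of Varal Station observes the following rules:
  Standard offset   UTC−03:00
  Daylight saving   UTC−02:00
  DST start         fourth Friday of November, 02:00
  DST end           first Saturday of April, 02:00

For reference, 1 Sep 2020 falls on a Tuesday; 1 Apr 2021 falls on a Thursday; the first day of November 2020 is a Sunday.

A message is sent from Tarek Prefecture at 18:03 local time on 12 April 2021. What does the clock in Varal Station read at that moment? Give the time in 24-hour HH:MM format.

05:33

1 September 2020 is a Tuesday, so Sundays fall on 6, 13, 20, 27; the last is September 27.
1 April 2021 is a Thursday, so the first Sunday is April 4 and the second is April 11.
12 April 2021 does not fall between 27 September 2020 and 11 April 2021, so daylight saving is not in effect and Tarek Prefecture is at UTC+09:30.
18:03 Tarek Prefecture − 9h30m = 08:33 UTC.
1 November 2020 is a Sunday, so the first Friday is November 6 and the fourth is November 27.
1 April 2021 is a Thursday, so the first Saturday is April 3.
At the standard offset (UTC−03:00), 08:33 UTC − 3h = 05:33 Varal Station standard time.
The standard-time date in Varal Station, 12 April 2021, is outside the daylight-saving period (27 November 2020 – 3 April 2021), so Varal Station is on standard time, UTC−03:00.
08:33 UTC − 3h = 05:33 Varal Station.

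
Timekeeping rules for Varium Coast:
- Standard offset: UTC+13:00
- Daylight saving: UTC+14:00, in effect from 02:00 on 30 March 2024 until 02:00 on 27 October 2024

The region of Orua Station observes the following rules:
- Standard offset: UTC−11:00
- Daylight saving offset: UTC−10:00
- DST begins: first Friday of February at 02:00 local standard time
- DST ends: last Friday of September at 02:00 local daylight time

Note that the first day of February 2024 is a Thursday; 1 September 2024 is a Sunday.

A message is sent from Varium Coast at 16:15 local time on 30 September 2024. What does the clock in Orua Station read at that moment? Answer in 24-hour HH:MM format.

15:15

Daylight saving runs 30 March – 27 October; 30 September 2024 is inside that window, so Varium Coast is at UTC+14:00.
16:15 Varium Coast − 14h = 02:15 UTC.
1 February 2024 is a Thursday, so the first Friday is February 2.
1 September 2024 is a Sunday, so Fridays fall on 6, 13, 20, 27; the last is September 27.
At the standard offset (UTC−11:00), 02:15 UTC − 11h = 15:15 Orua Station standard time (rolling into the previous day, 29 September 2024).
The standard-time date in Orua Station, 29 September 2024, does not fall between 2 February and 27 September, so daylight saving is not in effect and Orua Station is at UTC−11:00.
02:15 UTC − 11h = 15:15 Orua Station (rolling into the previous day, 29 September 2024).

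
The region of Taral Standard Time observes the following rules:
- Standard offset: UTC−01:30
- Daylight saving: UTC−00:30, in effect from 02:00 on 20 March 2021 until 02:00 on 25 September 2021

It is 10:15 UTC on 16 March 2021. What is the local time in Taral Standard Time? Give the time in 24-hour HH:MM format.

At the standard offset (UTC−01:30), 10:15 UTC − 1h30m = 08:45 Taral Standard Time standard time.
The standard-time date in Taral Standard Time, 16 March 2021, is outside the daylight-saving period (20 March – 25 September), so Taral Standard Time is on standard time, UTC−01:30.
10:15 UTC − 1h30m = 08:45 local.

08:45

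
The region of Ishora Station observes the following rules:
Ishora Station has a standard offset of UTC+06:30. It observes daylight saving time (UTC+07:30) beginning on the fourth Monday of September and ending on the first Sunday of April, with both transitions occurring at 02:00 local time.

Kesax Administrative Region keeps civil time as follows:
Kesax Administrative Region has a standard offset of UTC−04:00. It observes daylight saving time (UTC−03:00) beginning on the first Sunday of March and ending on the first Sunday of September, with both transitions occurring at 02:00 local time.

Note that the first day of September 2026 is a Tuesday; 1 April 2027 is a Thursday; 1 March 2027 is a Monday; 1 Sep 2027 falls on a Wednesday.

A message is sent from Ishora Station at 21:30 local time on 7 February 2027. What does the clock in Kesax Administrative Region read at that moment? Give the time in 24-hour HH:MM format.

10:00

1 September 2026 is a Tuesday, so the first Monday is September 7 and the fourth is September 28.
1 April 2027 is a Thursday, so the first Sunday is April 4.
7 February 2027 lies within the daylight-saving period (28 September 2026 – 4 April 2027), so Ishora Station is on daylight time, UTC+07:30.
21:30 Ishora Station − 7h30m = 14:00 UTC.
1 March 2027 is a Monday, so the first Sunday is March 7.
1 September 2027 is a Wednesday, so the first Sunday is September 5.
At the standard offset (UTC−04:00), 14:00 UTC − 4h = 10:00 Kesax Administrative Region standard time.
The standard-time date in Kesax Administrative Region, 7 February 2027, is outside the daylight-saving period (7 March – 5 September), so Kesax Administrative Region is on standard time, UTC−04:00.
14:00 UTC − 4h = 10:00 Kesax Administrative Region.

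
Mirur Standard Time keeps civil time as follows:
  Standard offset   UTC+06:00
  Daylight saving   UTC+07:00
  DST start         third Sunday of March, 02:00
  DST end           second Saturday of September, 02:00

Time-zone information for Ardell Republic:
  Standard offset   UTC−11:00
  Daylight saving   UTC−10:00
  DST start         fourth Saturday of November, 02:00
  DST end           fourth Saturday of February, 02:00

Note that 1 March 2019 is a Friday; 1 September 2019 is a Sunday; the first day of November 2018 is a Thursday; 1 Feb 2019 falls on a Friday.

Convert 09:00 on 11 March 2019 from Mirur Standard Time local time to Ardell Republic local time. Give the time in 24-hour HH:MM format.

16:00

1 March 2019 is a Friday, so the first Sunday is March 3 and the third is March 17.
1 September 2019 is a Sunday, so the first Saturday is September 7 and the second is September 14.
11 March 2019 does not fall between 17 March and 14 September, so daylight saving is not in effect and Mirur Standard Time is at UTC+06:00.
09:00 Mirur Standard Time − 6h = 03:00 UTC.
1 November 2018 is a Thursday, so the first Saturday is November 3 and the fourth is November 24.
1 February 2019 is a Friday, so the first Saturday is February 2 and the fourth is February 23.
At the standard offset (UTC−11:00), 03:00 UTC − 11h = 16:00 Ardell Republic standard time (rolling into the previous day, 10 March 2019).
The standard-time date in Ardell Republic, 10 March 2019, does not fall between 24 November 2018 and 23 February 2019, so daylight saving is not in effect and Ardell Republic is at UTC−11:00.
03:00 UTC − 11h = 16:00 Ardell Republic (rolling into the previous day, 10 March 2019).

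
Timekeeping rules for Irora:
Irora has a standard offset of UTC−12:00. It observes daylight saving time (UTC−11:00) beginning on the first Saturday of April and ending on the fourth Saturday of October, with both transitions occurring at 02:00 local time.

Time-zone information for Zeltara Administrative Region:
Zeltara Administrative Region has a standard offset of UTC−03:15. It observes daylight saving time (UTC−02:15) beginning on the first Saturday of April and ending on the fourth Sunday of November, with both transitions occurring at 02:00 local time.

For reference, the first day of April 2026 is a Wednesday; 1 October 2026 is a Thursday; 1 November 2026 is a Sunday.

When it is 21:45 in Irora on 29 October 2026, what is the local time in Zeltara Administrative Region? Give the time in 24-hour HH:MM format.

07:30

1 April 2026 is a Wednesday, so the first Saturday is April 4.
1 October 2026 is a Thursday, so the first Saturday is October 3 and the fourth is October 24.
29 October 2026 does not fall between 4 April and 24 October, so daylight saving is not in effect and Irora is at UTC−12:00.
21:45 Irora + 12h = 09:45 UTC (rolling into the next day, 30 October 2026).
1 April 2026 is a Wednesday, so the first Saturday is April 4.
1 November 2026 is a Sunday, so the first Sunday is November 1 and the fourth is November 22.
At the standard offset (UTC−03:15), 09:45 UTC − 3h15m = 06:30 Zeltara Administrative Region standard time.
Daylight saving runs 4 April – 22 November; the standard-time date in Zeltara Administrative Region, 30 October 2026, is inside that window, so Zeltara Administrative Region is at UTC−02:15.
09:45 UTC − 2h15m = 07:30 Zeltara Administrative Region.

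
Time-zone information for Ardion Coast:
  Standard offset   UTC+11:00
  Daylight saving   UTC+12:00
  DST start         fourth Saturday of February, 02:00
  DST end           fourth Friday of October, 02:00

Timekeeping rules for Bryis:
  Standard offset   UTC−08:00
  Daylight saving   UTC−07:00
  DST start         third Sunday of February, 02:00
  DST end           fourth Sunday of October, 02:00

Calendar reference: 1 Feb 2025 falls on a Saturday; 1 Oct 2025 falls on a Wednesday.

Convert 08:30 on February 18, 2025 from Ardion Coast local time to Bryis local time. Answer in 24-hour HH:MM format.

1 February 2025 is a Saturday, so the first Saturday is February 1 and the fourth is February 22.
1 October 2025 is a Wednesday, so the first Friday is October 3 and the fourth is October 24.
February 18, 2025 is outside the daylight-saving period (22 February – 24 October), so Ardion Coast is on standard time, UTC+11:00.
08:30 Ardion Coast − 11h = 21:30 UTC (rolling into the previous day, 17 February 2025).
1 February 2025 is a Saturday, so the first Sunday is February 2 and the third is February 16.
1 October 2025 is a Wednesday, so the first Sunday is October 5 and the fourth is October 26.
At the standard offset (UTC−08:00), 21:30 UTC − 8h = 13:30 Bryis standard time.
Daylight saving runs 16 February – 26 October; the standard-time date in Bryis, February 17, 2025, is inside that window, so Bryis is at UTC−07:00.
21:30 UTC − 7h = 14:30 Bryis.

14:30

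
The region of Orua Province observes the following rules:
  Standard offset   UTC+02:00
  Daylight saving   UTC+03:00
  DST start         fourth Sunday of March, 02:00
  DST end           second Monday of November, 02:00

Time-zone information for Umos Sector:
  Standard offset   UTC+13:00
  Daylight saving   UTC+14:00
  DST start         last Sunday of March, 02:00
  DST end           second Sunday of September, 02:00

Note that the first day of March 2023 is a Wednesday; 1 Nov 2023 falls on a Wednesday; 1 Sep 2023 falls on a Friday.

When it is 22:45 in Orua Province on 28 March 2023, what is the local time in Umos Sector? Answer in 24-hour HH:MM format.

09:45

1 March 2023 is a Wednesday, so the first Sunday is March 5 and the fourth is March 26.
1 November 2023 is a Wednesday, so the first Monday is November 6 and the second is November 13.
28 March 2023 falls between 26 March and 13 November, so daylight saving is in effect and Orua Province is at UTC+03:00.
22:45 Orua Province − 3h = 19:45 UTC.
1 March 2023 is a Wednesday, so Sundays fall on 5, 12, 19, 26; the last is March 26.
1 September 2023 is a Friday, so the first Sunday is September 3 and the second is September 10.
At the standard offset (UTC+13:00), 19:45 UTC + 13h = 08:45 Umos Sector standard time (rolling into the next day, 29 March 2023).
The standard-time date in Umos Sector, 29 March 2023, lies within the daylight-saving period (26 March – 10 September), so Umos Sector is on daylight time, UTC+14:00.
19:45 UTC + 14h = 09:45 Umos Sector (rolling into the next day, 29 March 2023).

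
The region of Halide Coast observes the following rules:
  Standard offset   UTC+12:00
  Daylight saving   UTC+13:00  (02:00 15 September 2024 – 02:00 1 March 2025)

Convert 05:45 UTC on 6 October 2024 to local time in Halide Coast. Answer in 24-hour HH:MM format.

At the standard offset (UTC+12:00), 05:45 UTC + 12h = 17:45 Halide Coast standard time.
The standard-time date in Halide Coast, 6 October 2024, lies within the daylight-saving period (15 September 2024 – 1 March 2025), so Halide Coast is on daylight time, UTC+13:00.
05:45 UTC + 13h = 18:45 local.

18:45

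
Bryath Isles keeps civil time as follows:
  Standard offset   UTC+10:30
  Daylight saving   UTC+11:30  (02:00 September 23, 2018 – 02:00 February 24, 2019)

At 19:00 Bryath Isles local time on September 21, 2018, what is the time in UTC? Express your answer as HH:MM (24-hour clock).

08:30

Daylight saving runs 23 September 2018 – 24 February 2019; September 21, 2018 is outside that window, so Bryath Isles is on standard time at UTC+10:30.
19:00 local − 10h30m = 08:30 UTC.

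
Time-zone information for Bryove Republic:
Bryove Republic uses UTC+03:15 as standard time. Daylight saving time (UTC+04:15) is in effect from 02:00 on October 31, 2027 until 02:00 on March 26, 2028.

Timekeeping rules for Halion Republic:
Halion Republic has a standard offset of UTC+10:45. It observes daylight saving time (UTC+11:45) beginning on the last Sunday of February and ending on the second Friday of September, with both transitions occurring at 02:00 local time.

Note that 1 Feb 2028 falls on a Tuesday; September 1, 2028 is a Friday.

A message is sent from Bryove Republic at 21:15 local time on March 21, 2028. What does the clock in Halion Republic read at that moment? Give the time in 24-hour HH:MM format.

04:45

March 21, 2028 falls between 31 October 2027 and 26 March 2028, so daylight saving is in effect and Bryove Republic is at UTC+04:15.
21:15 Bryove Republic − 4h15m = 17:00 UTC.
1 February 2028 is a Tuesday, so Sundays fall on 6, 13, 20, 27; the last is February 27.
1 September 2028 is a Friday, so the first Friday is September 1 and the second is September 8.
At the standard offset (UTC+10:45), 17:00 UTC + 10h45m = 03:45 Halion Republic standard time (rolling into the next day, 22 March 2028).
Daylight saving runs 27 February – 8 September; the standard-time date in Halion Republic, March 22, 2028, is inside that window, so Halion Republic is at UTC+11:45.
17:00 UTC + 11h45m = 04:45 Halion Republic (rolling into the next day, 22 March 2028).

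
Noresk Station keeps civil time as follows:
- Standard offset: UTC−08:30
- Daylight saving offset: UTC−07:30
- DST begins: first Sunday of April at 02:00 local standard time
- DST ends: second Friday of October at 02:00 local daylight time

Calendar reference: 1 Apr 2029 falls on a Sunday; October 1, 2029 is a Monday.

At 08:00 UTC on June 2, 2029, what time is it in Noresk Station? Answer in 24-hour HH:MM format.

00:30

1 April 2029 is a Sunday, so the first Sunday is April 1.
1 October 2029 is a Monday, so the first Friday is October 5 and the second is October 12.
At the standard offset (UTC−08:30), 08:00 UTC − 8h30m = 23:30 Noresk Station standard time (rolling into the previous day, 1 June 2029).
Daylight saving runs 1 April – 12 October; the standard-time date in Noresk Station, June 1, 2029, is inside that window, so Noresk Station is at UTC−07:30.
08:00 UTC − 7h30m = 00:30 local.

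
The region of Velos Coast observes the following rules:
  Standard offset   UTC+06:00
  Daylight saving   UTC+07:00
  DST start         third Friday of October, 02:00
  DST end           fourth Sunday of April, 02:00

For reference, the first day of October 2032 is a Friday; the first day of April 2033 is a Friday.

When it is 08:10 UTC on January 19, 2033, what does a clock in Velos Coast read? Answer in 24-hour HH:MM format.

1 October 2032 is a Friday, so the first Friday is October 1 and the third is October 15.
1 April 2033 is a Friday, so the first Sunday is April 3 and the fourth is April 24.
At the standard offset (UTC+06:00), 08:10 UTC + 6h = 14:10 Velos Coast standard time.
Daylight saving runs 15 October 2032 – 24 April 2033; the standard-time date in Velos Coast, January 19, 2033, is inside that window, so Velos Coast is at UTC+07:00.
08:10 UTC + 7h = 15:10 local.

15:10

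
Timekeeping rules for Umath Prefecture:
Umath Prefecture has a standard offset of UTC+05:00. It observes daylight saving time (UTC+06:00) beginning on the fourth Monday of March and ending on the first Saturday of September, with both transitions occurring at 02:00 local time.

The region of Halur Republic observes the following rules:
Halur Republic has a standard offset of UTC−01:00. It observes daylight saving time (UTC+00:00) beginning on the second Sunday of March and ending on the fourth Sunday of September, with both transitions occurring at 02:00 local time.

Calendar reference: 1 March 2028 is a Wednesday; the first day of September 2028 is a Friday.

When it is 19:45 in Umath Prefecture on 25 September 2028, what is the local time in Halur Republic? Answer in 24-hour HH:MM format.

13:45

1 March 2028 is a Wednesday, so the first Monday is March 6 and the fourth is March 27.
1 September 2028 is a Friday, so the first Saturday is September 2.
Daylight saving runs 27 March – 2 September; 25 September 2028 is outside that window, so Umath Prefecture is on standard time at UTC+05:00.
19:45 Umath Prefecture − 5h = 14:45 UTC.
1 March 2028 is a Wednesday, so the first Sunday is March 5 and the second is March 12.
1 September 2028 is a Friday, so the first Sunday is September 3 and the fourth is September 24.
At the standard offset (UTC−01:00), 14:45 UTC − 1h = 13:45 Halur Republic standard time.
Daylight saving runs 12 March – 24 September; the standard-time date in Halur Republic, 25 September 2028, is outside that window, so Halur Republic is on standard time at UTC−01:00.
14:45 UTC − 1h = 13:45 Halur Republic.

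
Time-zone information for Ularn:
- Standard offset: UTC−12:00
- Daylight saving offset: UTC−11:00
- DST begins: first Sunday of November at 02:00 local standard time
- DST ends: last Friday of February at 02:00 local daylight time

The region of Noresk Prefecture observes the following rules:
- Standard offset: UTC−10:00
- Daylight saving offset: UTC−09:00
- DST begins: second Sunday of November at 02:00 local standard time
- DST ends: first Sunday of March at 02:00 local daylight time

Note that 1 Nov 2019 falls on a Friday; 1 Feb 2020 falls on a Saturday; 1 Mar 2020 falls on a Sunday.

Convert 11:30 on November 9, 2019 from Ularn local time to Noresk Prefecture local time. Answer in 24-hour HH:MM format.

12:30

1 November 2019 is a Friday, so the first Sunday is November 3.
1 February 2020 is a Saturday, so Fridays fall on 7, 14, 21, 28; the last is February 28.
Daylight saving runs 3 November 2019 – 28 February 2020; November 9, 2019 is inside that window, so Ularn is at UTC−11:00.
11:30 Ularn + 11h = 22:30 UTC.
1 November 2019 is a Friday, so the first Sunday is November 3 and the second is November 10.
1 March 2020 is a Sunday, so the first Sunday is March 1.
At the standard offset (UTC−10:00), 22:30 UTC − 10h = 12:30 Noresk Prefecture standard time.
The standard-time date in Noresk Prefecture, November 9, 2019, is outside the daylight-saving period (10 November 2019 – 1 March 2020), so Noresk Prefecture is on standard time, UTC−10:00.
22:30 UTC − 10h = 12:30 Noresk Prefecture.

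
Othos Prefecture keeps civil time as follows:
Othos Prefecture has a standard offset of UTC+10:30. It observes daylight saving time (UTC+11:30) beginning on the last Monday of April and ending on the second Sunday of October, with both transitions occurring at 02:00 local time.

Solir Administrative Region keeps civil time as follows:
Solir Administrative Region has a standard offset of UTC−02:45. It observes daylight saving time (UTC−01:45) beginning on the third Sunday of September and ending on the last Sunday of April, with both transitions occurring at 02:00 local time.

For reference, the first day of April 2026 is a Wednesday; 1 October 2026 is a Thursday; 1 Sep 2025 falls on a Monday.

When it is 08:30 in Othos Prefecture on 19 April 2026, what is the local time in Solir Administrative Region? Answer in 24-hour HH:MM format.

1 April 2026 is a Wednesday, so Mondays fall on 6, 13, 20, 27; the last is April 27.
1 October 2026 is a Thursday, so the first Sunday is October 4 and the second is October 11.
19 April 2026 does not fall between 27 April and 11 October, so daylight saving is not in effect and Othos Prefecture is at UTC+10:30.
08:30 Othos Prefecture − 10h30m = 22:00 UTC (rolling into the previous day, 18 April 2026).
1 September 2025 is a Monday, so the first Sunday is September 7 and the third is September 21.
1 April 2026 is a Wednesday, so Sundays fall on 5, 12, 19, 26; the last is April 26.
At the standard offset (UTC−02:45), 22:00 UTC − 2h45m = 19:15 Solir Administrative Region standard time.
The standard-time date in Solir Administrative Region, 18 April 2026, falls between 21 September 2025 and 26 April 2026, so daylight saving is in effect and Solir Administrative Region is at UTC−01:45.
22:00 UTC − 1h45m = 20:15 Solir Administrative Region.

20:15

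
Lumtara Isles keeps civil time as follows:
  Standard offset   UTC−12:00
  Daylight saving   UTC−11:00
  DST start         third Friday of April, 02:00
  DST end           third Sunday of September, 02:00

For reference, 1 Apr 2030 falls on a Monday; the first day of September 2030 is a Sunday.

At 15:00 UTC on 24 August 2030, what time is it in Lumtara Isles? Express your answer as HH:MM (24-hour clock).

1 April 2030 is a Monday, so the first Friday is April 5 and the third is April 19.
1 September 2030 is a Sunday, so the first Sunday is September 1 and the third is September 15.
At the standard offset (UTC−12:00), 15:00 UTC − 12h = 03:00 Lumtara Isles standard time.
The standard-time date in Lumtara Isles, 24 August 2030, lies within the daylight-saving period (19 April – 15 September), so Lumtara Isles is on daylight time, UTC−11:00.
15:00 UTC − 11h = 04:00 local.

04:00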